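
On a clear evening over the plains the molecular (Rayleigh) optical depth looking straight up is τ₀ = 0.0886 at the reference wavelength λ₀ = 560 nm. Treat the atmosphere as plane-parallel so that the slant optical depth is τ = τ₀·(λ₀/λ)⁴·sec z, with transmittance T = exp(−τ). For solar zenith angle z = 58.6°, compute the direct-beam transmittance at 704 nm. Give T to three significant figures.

sec 58.6° = 1.9194.
τ = 0.0886 × (560/704)⁴ × 1.9194 = 0.0886 × 0.4004 × 1.9194 = 0.0681.
T = exp(−0.0681) = 0.9342.

0.934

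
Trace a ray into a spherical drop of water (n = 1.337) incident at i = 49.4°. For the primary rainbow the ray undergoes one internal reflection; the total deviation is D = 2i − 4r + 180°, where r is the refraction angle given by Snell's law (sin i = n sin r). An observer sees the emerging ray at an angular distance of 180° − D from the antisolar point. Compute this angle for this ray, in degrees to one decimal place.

sin r = sin 49.4° / 1.337 = 0.7593/1.337 = 0.5679; r = 34.60°.
D = 2·49.4° − 4·34.60° + 180° = 98.80° − 138.41° + 180° = 140.39°.
Angle from antisolar point = 180° − D = 39.61°.

39.6°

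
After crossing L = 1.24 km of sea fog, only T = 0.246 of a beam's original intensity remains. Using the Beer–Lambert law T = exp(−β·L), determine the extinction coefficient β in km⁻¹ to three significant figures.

Beer–Lambert: T = exp(−βL) ⇒ β = −ln(T)/L = −ln(0.246)/1.24 = 1.4024/1.24 = 1.131 km⁻¹.

1.13 km⁻¹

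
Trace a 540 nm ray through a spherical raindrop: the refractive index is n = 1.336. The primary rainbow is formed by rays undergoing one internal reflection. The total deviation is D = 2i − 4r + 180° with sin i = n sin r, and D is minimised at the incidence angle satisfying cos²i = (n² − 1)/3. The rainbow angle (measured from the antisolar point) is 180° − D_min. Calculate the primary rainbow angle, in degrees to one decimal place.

41.6°

cos²i = (1.78490 − 1)/3 = 0.26163; i = arccos(0.51150) = 59.236°.
sin r = sin 59.236°/1.336 = 0.64318; r = 40.029°.
D_min = 2·59.236° − 4·40.029° + 180° = 138.356°.
Rainbow angle = 180° − D_min = 41.644°.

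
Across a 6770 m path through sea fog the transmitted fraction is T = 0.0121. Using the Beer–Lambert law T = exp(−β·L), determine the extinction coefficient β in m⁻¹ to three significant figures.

Beer–Lambert: T = exp(−βL) ⇒ β = −ln(T)/L = −ln(0.0121)/6770 = 4.4145/6770 = 0.0006521 m⁻¹.

0.000652 m⁻¹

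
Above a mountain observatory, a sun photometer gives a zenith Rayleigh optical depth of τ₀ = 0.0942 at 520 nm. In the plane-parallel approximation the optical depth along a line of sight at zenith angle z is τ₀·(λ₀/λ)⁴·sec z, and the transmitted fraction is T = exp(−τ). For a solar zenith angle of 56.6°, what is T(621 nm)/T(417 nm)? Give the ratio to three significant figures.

1.39

Airmass: sec 56.6° = 1.8166.
τ(621 nm) = 0.0942 × (520/621)⁴ × 1.8166 = 0.0942 × 0.4916 × 1.8166 = 0.0841.
τ(417 nm) = 0.0942 × (520/417)⁴ × 1.8166 = 0.0942 × 2.4181 × 1.8166 = 0.4138.
T(621)/T(417) = exp(τ_B − τ_A) = exp(0.3297) = 1.3905.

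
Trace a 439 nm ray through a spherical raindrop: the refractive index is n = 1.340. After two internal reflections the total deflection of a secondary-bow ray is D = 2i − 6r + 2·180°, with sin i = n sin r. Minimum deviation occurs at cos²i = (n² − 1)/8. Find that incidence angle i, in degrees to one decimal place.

71.6°

cos²i = (1.340² − 1)/8 = (1.79560 − 1)/8 = 0.09945.
cos i = 0.31536, so i = 71.618°.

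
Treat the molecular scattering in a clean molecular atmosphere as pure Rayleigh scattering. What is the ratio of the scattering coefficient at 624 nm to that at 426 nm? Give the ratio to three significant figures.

Rayleigh scattering ∝ λ⁻⁴, so the ratio of coefficients is the inverse fourth power of the wavelength ratio.
σ(624)/σ(426) = (426/624)⁴ = (0.6827)⁴ = 0.2172.

0.217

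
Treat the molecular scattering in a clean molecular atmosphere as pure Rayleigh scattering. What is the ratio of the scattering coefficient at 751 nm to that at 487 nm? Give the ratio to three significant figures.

0.177

Rayleigh scattering ∝ λ⁻⁴, so the ratio of coefficients is the inverse fourth power of the wavelength ratio.
σ(751)/σ(487) = (487/751)⁴ = (0.6485)⁴ = 0.1768.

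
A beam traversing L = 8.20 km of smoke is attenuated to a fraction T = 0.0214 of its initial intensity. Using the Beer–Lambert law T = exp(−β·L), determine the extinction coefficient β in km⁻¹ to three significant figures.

0.469 km⁻¹

Beer–Lambert: T = exp(−βL) ⇒ β = −ln(T)/L = −ln(0.0214)/8.20 = 3.8444/8.20 = 0.4688 km⁻¹.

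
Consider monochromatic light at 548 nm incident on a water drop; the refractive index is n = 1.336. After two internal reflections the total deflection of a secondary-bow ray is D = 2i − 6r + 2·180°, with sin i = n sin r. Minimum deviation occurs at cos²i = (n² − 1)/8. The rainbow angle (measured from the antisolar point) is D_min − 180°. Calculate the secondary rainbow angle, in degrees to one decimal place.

51.7°

cos²i = (1.78490 − 1)/8 = 0.09811; i = arccos(0.31323) = 71.746°.
sin r = sin 71.746°/1.336 = 0.71084; r = 45.303°.
D_min = 2·71.746° − 6·45.303° + 360° = 231.674°.
Rainbow angle = D_min − 180° = 51.674°.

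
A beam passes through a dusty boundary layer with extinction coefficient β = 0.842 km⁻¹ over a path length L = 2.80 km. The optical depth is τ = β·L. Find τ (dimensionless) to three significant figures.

τ = β·L = 0.842 × 2.80 = 2.3576.

2.36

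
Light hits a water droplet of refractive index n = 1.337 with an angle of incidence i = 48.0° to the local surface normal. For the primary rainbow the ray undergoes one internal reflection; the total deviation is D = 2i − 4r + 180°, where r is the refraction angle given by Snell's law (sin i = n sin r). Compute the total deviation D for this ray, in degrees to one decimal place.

sin r = sin 48.0° / 1.337 = 0.7431/1.337 = 0.5558; r = 33.77°.
D = 2·48.0° − 4·33.77° + 180° = 96.00° − 135.07° + 180° = 140.93°.

140.9°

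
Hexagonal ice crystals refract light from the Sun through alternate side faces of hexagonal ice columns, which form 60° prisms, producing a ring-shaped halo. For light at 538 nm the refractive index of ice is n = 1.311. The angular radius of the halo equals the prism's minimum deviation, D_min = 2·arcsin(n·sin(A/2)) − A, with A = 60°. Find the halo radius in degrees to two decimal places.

n·sin(A/2) = 1.311 × sin 30° = 1.311 × 0.5000 = 0.6555.
D_min = 2·arcsin(0.6555) − 60° = 2 × 40.958° − 60° = 21.915°.

21.92°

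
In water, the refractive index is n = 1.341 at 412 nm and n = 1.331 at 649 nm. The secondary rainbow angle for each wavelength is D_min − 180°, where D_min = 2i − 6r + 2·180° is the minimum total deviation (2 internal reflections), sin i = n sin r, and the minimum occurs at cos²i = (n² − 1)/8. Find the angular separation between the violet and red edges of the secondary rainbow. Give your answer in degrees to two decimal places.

2.60°

At 412 nm (n = 1.341): cos²i = 0.09979 → i = 71.586°, r = 45.034°, D_min = 232.966°, rainbow angle = 52.966°.
At 649 nm (n = 1.331): cos²i = 0.09645 → i = 71.907°, r = 45.575°, D_min = 230.365°, rainbow angle = 50.365°.
Angular width = |52.966° − 50.365°| = 2.601°.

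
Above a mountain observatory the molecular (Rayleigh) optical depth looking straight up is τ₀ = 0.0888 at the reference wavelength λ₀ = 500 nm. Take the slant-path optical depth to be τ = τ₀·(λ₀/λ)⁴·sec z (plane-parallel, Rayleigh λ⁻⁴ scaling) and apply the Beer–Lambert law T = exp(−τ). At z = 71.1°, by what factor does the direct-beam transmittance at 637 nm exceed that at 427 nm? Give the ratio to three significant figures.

Airmass: sec 71.1° = 3.0872.
τ(637 nm) = 0.0888 × (500/637)⁴ × 3.0872 = 0.0888 × 0.3796 × 3.0872 = 0.1041.
τ(427 nm) = 0.0888 × (500/427)⁴ × 3.0872 = 0.0888 × 1.8800 × 3.0872 = 0.5154.
T(637)/T(427) = exp(τ_B − τ_A) = exp(0.4113) = 1.5088.

1.51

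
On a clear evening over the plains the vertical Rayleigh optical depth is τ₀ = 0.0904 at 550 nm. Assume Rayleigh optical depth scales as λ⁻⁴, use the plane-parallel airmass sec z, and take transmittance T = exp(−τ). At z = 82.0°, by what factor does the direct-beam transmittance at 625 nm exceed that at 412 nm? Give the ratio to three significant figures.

5.33

Airmass: sec 82.0° = 7.1853.
τ(625 nm) = 0.0904 × (550/625)⁴ × 7.1853 = 0.0904 × 0.5997 × 7.1853 = 0.3895.
τ(412 nm) = 0.0904 × (550/412)⁴ × 7.1853 = 0.0904 × 3.1759 × 7.1853 = 2.0629.
T(625)/T(412) = exp(τ_B − τ_A) = exp(1.6734) = 5.3300.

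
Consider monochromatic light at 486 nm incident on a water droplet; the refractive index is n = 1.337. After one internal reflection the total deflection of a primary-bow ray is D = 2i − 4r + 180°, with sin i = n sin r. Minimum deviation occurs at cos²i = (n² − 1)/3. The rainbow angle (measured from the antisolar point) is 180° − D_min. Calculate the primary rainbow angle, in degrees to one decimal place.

41.5°

cos²i = (1.78757 − 1)/3 = 0.26252; i = arccos(0.51237) = 59.178°.
sin r = sin 59.178°/1.337 = 0.64231; r = 39.964°.
D_min = 2·59.178° − 4·39.964° + 180° = 138.500°.
Rainbow angle = 180° − D_min = 41.500°.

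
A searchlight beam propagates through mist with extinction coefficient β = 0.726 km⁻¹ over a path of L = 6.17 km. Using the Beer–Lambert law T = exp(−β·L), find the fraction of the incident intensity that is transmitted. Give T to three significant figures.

0.0113

τ = β·L = 0.726 × 6.17 = 4.4794.
T = exp(−4.4794) = 0.0113.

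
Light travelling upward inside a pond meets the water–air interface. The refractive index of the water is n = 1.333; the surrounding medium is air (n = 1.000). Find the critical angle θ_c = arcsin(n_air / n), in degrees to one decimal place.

48.6°

sin θ_c = n_air / n = 1.000 / 1.333 = 0.7502.
θ_c = arcsin(0.7502) = 48.61°.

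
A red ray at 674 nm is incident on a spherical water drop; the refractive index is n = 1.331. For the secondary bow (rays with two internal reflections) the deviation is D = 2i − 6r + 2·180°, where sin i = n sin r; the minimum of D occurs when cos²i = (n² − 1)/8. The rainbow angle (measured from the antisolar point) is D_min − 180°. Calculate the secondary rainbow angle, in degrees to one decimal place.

50.4°

cos²i = (1.77156 − 1)/8 = 0.09645; i = arccos(0.31056) = 71.907°.
sin r = sin 71.907°/1.331 = 0.71417; r = 45.575°.
D_min = 2·71.907° − 6·45.575° + 360° = 230.365°.
Rainbow angle = D_min − 180° = 50.365°.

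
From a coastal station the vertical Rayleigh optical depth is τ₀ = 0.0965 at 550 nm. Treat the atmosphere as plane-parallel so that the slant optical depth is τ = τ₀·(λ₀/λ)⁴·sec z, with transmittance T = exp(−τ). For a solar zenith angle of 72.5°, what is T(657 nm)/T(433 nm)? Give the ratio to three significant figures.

1.97

Airmass: sec 72.5° = 3.3255.
τ(657 nm) = 0.0965 × (550/657)⁴ × 3.3255 = 0.0965 × 0.4911 × 3.3255 = 0.1576.
τ(433 nm) = 0.0965 × (550/433)⁴ × 3.3255 = 0.0965 × 2.6031 × 3.3255 = 0.8354.
T(657)/T(433) = exp(τ_B − τ_A) = exp(0.6778) = 1.9695.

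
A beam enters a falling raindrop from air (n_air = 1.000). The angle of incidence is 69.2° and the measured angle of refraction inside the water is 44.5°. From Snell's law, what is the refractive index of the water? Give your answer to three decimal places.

1.334

n = sin θ_i / sin θ_r = sin 69.2° / sin 44.5° = 0.9348 / 0.7009 = 1.3337.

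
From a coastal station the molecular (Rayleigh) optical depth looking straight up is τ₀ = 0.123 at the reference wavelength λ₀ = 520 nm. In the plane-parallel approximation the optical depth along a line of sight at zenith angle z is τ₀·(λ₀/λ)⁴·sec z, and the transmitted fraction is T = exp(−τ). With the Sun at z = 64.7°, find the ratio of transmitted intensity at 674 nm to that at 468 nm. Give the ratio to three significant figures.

1.40

Airmass: sec 64.7° = 2.3400.
τ(674 nm) = 0.123 × (520/674)⁴ × 2.3400 = 0.123 × 0.3543 × 2.3400 = 0.1020.
τ(468 nm) = 0.123 × (520/468)⁴ × 2.3400 = 0.123 × 1.5242 × 2.3400 = 0.4387.
T(674)/T(468) = exp(τ_B − τ_A) = exp(0.3367) = 1.4003.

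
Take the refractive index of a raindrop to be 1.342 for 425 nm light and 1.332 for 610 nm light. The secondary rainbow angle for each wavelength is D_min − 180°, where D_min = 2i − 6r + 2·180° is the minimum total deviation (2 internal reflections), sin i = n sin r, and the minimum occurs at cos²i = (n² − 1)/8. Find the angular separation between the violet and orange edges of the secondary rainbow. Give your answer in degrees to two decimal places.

At 425 nm (n = 1.342): cos²i = 0.10012 → i = 71.554°, r = 44.981°, D_min = 233.222°, rainbow angle = 53.222°.
At 610 nm (n = 1.332): cos²i = 0.09678 → i = 71.875°, r = 45.520°, D_min = 230.628°, rainbow angle = 50.628°.
Angular width = |53.222° − 50.628°| = 2.594°.

2.59°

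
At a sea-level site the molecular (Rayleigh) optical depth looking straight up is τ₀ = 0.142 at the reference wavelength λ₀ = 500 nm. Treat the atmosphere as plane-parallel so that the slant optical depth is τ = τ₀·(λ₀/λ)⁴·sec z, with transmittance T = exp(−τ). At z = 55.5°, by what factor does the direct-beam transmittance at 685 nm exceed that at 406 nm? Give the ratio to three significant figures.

1.66

Airmass: sec 55.5° = 1.7655.
τ(685 nm) = 0.142 × (500/685)⁴ × 1.7655 = 0.142 × 0.2839 × 1.7655 = 0.0712.
τ(406 nm) = 0.142 × (500/406)⁴ × 1.7655 = 0.142 × 2.3003 × 1.7655 = 0.5767.
T(685)/T(406) = exp(τ_B − τ_A) = exp(0.5055) = 1.6578.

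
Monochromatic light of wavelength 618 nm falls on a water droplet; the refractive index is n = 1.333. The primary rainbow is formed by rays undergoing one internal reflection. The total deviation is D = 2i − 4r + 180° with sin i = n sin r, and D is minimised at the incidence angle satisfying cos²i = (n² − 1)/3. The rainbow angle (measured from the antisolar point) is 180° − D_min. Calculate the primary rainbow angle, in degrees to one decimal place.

42.1°

cos²i = (1.77689 − 1)/3 = 0.25896; i = arccos(0.50888) = 59.410°.
sin r = sin 59.410°/1.333 = 0.64579; r = 40.225°.
D_min = 2·59.410° − 4·40.225° + 180° = 137.922°.
Rainbow angle = 180° − D_min = 42.078°.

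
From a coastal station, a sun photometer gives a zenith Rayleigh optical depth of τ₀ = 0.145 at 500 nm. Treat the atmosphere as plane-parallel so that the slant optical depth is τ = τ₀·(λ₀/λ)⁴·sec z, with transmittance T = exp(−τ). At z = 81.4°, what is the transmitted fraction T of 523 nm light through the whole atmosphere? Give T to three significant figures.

0.445

sec 81.4° = 6.6874.
τ = 0.145 × (500/523)⁴ × 6.6874 = 0.145 × 0.8354 × 6.6874 = 0.8100.
T = exp(−0.8100) = 0.4448.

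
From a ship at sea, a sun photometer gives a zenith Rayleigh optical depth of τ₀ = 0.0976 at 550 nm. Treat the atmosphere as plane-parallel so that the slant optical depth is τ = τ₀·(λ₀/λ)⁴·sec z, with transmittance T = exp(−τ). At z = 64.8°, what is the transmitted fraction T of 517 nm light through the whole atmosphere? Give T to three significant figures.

sec 64.8° = 2.3486.
τ = 0.0976 × (550/517)⁴ × 2.3486 = 0.0976 × 1.2808 × 2.3486 = 0.2936.
T = exp(−0.2936) = 0.7456.

0.746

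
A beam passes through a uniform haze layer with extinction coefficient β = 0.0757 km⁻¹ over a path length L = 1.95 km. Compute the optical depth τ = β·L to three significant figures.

τ = β·L = 0.0757 × 1.95 = 0.1476.

0.148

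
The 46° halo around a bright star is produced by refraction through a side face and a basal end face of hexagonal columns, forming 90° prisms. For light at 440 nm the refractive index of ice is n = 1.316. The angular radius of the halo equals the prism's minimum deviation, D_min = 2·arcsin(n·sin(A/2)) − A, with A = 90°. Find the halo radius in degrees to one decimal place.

n·sin(A/2) = 1.316 × sin 45° = 1.316 × 0.7071 = 0.9306.
D_min = 2·arcsin(0.9306) − 90° = 2 × 68.521° − 90° = 47.042°.

47.0°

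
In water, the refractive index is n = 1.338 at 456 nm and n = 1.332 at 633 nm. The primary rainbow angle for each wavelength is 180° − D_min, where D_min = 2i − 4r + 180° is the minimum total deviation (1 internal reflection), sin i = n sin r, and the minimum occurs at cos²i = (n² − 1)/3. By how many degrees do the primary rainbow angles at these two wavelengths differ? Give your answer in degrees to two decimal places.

0.87°

At 456 nm (n = 1.338): cos²i = 0.26341 → i = 59.120°, r = 39.899°, D_min = 138.643°, rainbow angle = 41.357°.
At 633 nm (n = 1.332): cos²i = 0.25807 → i = 59.469°, r = 40.290°, D_min = 137.776°, rainbow angle = 42.224°.
Angular width = |41.357° − 42.224°| = 0.867°.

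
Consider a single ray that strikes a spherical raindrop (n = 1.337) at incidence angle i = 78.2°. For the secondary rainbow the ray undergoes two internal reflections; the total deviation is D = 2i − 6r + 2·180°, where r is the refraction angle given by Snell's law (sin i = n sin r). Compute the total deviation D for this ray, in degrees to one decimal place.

234.0°

sin r = sin 78.2° / 1.337 = 0.9789/1.337 = 0.7321; r = 47.07°.
D = 2·78.2° − 6·47.07° + 2·180° = 156.40° − 282.40° + 360° = 234.00°.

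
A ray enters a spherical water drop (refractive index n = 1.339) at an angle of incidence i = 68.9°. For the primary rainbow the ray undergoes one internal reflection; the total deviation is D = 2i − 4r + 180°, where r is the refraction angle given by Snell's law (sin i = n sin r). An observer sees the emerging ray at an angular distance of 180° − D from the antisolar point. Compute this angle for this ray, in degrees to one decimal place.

38.9°

sin r = sin 68.9° / 1.339 = 0.9330/1.339 = 0.6968; r = 44.17°.
D = 2·68.9° − 4·44.17° + 180° = 137.80° − 176.67° + 180° = 141.13°.
Angle from antisolar point = 180° − D = 38.87°.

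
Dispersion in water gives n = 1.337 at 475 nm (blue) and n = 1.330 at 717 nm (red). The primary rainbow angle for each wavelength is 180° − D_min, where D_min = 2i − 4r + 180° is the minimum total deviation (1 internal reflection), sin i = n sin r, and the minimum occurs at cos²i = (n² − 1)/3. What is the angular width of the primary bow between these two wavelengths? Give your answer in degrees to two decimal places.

At 475 nm (n = 1.337): cos²i = 0.26252 → i = 59.178°, r = 39.964°, D_min = 138.500°, rainbow angle = 41.500°.
At 717 nm (n = 1.330): cos²i = 0.25630 → i = 59.585°, r = 40.422°, D_min = 137.484°, rainbow angle = 42.516°.
Angular width = |41.500° − 42.516°| = 1.016°.

1.02°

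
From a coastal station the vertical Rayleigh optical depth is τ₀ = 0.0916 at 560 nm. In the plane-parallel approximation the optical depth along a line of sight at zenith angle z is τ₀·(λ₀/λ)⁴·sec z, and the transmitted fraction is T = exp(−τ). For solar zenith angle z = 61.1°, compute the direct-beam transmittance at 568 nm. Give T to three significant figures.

sec 61.1° = 2.0692.
τ = 0.0916 × (560/568)⁴ × 2.0692 = 0.0916 × 0.9448 × 2.0692 = 0.1791.
T = exp(−0.1791) = 0.8360.

0.836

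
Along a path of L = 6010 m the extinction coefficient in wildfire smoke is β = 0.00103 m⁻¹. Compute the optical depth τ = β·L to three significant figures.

6.19

τ = β·L = 0.00103 × 6010 = 6.1903.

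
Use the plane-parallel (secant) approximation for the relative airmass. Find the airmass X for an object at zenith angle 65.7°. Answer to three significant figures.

X = sec z = 1/cos 65.7° = 1/0.4115 = 2.4300.

2.43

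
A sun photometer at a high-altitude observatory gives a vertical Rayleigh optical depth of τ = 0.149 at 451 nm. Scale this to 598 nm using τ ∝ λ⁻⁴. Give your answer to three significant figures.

0.0482

τ(598 nm) = τ(451 nm) × (451/598)⁴ = 0.149 × (0.7542)⁴ = 0.149 × 0.3235 = 0.0482.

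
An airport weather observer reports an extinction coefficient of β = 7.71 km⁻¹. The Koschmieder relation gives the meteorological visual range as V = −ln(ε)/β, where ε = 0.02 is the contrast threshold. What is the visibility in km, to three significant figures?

0.507 km

V = −ln(0.02) / 7.71 = 3.912 / 7.71 = 0.5074 km.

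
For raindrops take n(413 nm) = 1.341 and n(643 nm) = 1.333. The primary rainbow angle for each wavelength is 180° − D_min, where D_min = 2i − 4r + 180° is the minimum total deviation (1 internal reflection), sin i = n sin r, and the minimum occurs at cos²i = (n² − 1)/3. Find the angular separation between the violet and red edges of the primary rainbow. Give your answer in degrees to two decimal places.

At 413 nm (n = 1.341): cos²i = 0.26609 → i = 58.946°, r = 39.705°, D_min = 139.071°, rainbow angle = 40.929°.
At 643 nm (n = 1.333): cos²i = 0.25896 → i = 59.410°, r = 40.225°, D_min = 137.922°, rainbow angle = 42.078°.
Angular width = |40.929° − 42.078°| = 1.149°.

1.15°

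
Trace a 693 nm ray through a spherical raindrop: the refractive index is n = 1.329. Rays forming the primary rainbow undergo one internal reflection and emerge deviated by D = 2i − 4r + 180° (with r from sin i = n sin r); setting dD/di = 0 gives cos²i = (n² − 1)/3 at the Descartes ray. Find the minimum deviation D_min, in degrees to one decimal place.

cos²i = (1.76624 − 1)/3 = 0.25541; i = arccos(0.50538) = 59.643°.
sin r = sin 59.643°/1.329 = 0.64928; r = 40.487°.
D_min = 2·59.643° − 4·40.487° + 180° = 137.337°.

137.3°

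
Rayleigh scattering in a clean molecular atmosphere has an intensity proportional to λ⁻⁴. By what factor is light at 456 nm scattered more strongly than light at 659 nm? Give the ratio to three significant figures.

Rayleigh scattering ∝ λ⁻⁴, so the ratio of coefficients is the inverse fourth power of the wavelength ratio.
σ(456)/σ(659) = (659/456)⁴ = (1.4452)⁴ = 4.362.

4.36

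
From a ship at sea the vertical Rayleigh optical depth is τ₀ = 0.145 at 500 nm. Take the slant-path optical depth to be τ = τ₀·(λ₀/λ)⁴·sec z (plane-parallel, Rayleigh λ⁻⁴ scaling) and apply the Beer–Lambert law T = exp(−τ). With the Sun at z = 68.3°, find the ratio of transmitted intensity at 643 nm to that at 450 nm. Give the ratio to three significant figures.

1.58

Airmass: sec 68.3° = 2.7046.
τ(643 nm) = 0.145 × (500/643)⁴ × 2.7046 = 0.145 × 0.3656 × 2.7046 = 0.1434.
τ(450 nm) = 0.145 × (500/450)⁴ × 2.7046 = 0.145 × 1.5242 × 2.7046 = 0.5977.
T(643)/T(450) = exp(τ_B − τ_A) = exp(0.4543) = 1.5751.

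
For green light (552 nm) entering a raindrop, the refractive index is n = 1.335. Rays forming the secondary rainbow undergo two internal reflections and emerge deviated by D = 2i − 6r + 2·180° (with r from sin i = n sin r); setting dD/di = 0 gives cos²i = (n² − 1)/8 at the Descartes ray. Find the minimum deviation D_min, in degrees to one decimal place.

231.4°

cos²i = (1.78222 − 1)/8 = 0.09778; i = arccos(0.31269) = 71.778°.
sin r = sin 71.778°/1.335 = 0.71150; r = 45.357°.
D_min = 2·71.778° − 6·45.357° + 360° = 231.414°.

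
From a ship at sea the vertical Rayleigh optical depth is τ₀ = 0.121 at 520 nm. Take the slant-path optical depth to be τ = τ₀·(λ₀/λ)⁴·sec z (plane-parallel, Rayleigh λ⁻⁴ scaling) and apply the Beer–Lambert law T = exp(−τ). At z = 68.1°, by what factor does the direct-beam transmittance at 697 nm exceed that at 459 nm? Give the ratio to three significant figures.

1.54

Airmass: sec 68.1° = 2.6811.
τ(697 nm) = 0.121 × (520/697)⁴ × 2.6811 = 0.121 × 0.3098 × 2.6811 = 0.1005.
τ(459 nm) = 0.121 × (520/459)⁴ × 2.6811 = 0.121 × 1.6473 × 2.6811 = 0.5344.
T(697)/T(459) = exp(τ_B − τ_A) = exp(0.4339) = 1.5432.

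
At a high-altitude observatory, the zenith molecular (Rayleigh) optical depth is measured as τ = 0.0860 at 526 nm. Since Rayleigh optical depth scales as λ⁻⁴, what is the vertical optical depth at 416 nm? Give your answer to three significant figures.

τ(416 nm) = τ(526 nm) × (526/416)⁴ = 0.0860 × (1.2644)⁴ = 0.0860 × 2.5561 = 0.2198.

0.220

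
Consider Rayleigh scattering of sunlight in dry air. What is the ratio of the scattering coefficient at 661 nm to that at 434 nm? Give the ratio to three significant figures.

Rayleigh scattering ∝ λ⁻⁴, so the ratio of coefficients is the inverse fourth power of the wavelength ratio.
σ(661)/σ(434) = (434/661)⁴ = (0.6566)⁴ = 0.1858.

0.186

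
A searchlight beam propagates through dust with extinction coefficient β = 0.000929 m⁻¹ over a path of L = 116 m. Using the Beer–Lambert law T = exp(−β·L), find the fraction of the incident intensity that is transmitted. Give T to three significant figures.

τ = β·L = 0.000929 × 116 = 0.1078.
T = exp(−0.1078) = 0.8978.

0.898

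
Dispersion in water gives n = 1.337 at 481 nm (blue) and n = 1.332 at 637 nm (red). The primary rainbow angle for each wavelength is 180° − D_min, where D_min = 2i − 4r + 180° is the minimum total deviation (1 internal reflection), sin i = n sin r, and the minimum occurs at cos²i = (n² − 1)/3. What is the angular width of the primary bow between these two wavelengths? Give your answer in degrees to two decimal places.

At 481 nm (n = 1.337): cos²i = 0.26252 → i = 59.178°, r = 39.964°, D_min = 138.500°, rainbow angle = 41.500°.
At 637 nm (n = 1.332): cos²i = 0.25807 → i = 59.469°, r = 40.290°, D_min = 137.776°, rainbow angle = 42.224°.
Angular width = |41.500° − 42.224°| = 0.724°.

0.72°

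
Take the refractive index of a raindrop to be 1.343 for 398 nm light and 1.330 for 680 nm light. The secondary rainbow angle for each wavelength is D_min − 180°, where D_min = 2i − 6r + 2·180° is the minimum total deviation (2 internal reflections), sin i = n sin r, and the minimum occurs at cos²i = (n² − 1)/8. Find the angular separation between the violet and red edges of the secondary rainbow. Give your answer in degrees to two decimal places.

At 398 nm (n = 1.343): cos²i = 0.10046 → i = 71.522°, r = 44.928°, D_min = 233.478°, rainbow angle = 53.478°.
At 680 nm (n = 1.330): cos²i = 0.09611 → i = 71.940°, r = 45.630°, D_min = 230.101°, rainbow angle = 50.101°.
Angular width = |53.478° − 50.101°| = 3.377°.

3.38°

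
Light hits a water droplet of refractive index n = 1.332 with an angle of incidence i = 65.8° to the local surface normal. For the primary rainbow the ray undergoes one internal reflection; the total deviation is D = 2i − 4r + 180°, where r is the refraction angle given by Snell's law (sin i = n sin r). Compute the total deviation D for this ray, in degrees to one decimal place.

138.7°

sin r = sin 65.8° / 1.332 = 0.9121/1.332 = 0.6848; r = 43.22°.
D = 2·65.8° − 4·43.22° + 180° = 131.60° − 172.87° + 180° = 138.73°.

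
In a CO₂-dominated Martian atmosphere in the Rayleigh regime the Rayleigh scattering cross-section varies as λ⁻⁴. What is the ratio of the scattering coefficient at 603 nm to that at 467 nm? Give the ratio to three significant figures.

Rayleigh scattering ∝ λ⁻⁴, so the ratio of coefficients is the inverse fourth power of the wavelength ratio.
σ(603)/σ(467) = (467/603)⁴ = (0.7745)⁴ = 0.3597.

0.360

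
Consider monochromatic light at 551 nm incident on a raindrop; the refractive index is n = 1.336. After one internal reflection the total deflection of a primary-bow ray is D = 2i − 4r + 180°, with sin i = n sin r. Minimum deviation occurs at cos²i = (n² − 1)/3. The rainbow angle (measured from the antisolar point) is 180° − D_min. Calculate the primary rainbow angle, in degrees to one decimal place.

cos²i = (1.78490 − 1)/3 = 0.26163; i = arccos(0.51150) = 59.236°.
sin r = sin 59.236°/1.336 = 0.64318; r = 40.029°.
D_min = 2·59.236° − 4·40.029° + 180° = 138.356°.
Rainbow angle = 180° − D_min = 41.644°.

41.6°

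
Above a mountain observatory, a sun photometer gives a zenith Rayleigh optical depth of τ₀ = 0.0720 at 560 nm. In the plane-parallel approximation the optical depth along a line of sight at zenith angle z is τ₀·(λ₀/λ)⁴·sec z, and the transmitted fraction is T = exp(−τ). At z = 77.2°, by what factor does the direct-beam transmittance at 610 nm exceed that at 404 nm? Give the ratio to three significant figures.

2.64

Airmass: sec 77.2° = 4.5137.
τ(610 nm) = 0.0720 × (560/610)⁴ × 4.5137 = 0.0720 × 0.7103 × 4.5137 = 0.2308.
τ(404 nm) = 0.0720 × (560/404)⁴ × 4.5137 = 0.0720 × 3.6917 × 4.5137 = 1.1997.
T(610)/T(404) = exp(τ_B − τ_A) = exp(0.9689) = 2.6351.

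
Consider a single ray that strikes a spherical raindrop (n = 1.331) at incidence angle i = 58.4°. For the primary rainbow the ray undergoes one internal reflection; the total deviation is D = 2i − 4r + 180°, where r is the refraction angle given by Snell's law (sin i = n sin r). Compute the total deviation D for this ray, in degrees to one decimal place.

sin r = sin 58.4° / 1.331 = 0.8517/1.331 = 0.6399; r = 39.79°.
D = 2·58.4° − 4·39.79° + 180° = 116.80° − 159.14° + 180° = 137.66°.

137.7°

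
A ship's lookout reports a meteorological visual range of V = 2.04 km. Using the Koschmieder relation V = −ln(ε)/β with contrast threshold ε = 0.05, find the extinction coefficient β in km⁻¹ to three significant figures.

β = −ln(0.05) / V = 2.996 / 2.04 = 1.4685 km⁻¹.

1.47 km⁻¹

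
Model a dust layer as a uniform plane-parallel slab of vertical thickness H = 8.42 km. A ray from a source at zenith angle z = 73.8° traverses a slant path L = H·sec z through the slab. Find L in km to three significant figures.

30.2 km

sec z = 1/cos 73.8° = 3.5843.
L = 8.42 × 3.5843 = 30.180 km.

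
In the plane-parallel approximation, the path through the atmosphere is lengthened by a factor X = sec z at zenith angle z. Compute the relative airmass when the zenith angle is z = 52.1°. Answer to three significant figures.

1.63

X = sec z = 1/cos 52.1° = 1/0.6143 = 1.6279.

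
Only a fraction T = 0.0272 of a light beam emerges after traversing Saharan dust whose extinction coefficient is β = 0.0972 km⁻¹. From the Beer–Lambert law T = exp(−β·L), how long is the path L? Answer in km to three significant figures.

Beer–Lambert: T = exp(−βL) ⇒ L = −ln(T)/β = −ln(0.0272)/0.0972 = 3.6045/0.0972 = 37.08 km.

37.1 km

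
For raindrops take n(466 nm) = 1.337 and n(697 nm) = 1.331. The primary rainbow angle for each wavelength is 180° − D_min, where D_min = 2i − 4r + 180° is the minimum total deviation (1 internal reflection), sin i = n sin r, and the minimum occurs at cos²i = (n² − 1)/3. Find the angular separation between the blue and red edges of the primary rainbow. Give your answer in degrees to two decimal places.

0.87°

At 466 nm (n = 1.337): cos²i = 0.26252 → i = 59.178°, r = 39.964°, D_min = 138.500°, rainbow angle = 41.500°.
At 697 nm (n = 1.331): cos²i = 0.25719 → i = 59.527°, r = 40.356°, D_min = 137.630°, rainbow angle = 42.370°.
Angular width = |41.500° − 42.370°| = 0.870°.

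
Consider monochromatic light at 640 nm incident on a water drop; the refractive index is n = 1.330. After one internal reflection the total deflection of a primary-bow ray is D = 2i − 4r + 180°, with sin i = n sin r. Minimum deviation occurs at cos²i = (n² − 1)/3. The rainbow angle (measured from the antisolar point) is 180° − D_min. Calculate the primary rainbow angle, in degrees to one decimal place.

42.5°

cos²i = (1.76890 − 1)/3 = 0.25630; i = arccos(0.50626) = 59.585°.
sin r = sin 59.585°/1.330 = 0.64841; r = 40.422°.
D_min = 2·59.585° − 4·40.422° + 180° = 137.484°.
Rainbow angle = 180° − D_min = 42.516°.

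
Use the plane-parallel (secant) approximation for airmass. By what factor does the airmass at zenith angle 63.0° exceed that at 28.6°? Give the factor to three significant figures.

1.93

X(63.0°)/X(28.6°) = sec 63.0° / sec 28.6° = cos 28.6° / cos 63.0° = 0.8780/0.4540 = 1.9339.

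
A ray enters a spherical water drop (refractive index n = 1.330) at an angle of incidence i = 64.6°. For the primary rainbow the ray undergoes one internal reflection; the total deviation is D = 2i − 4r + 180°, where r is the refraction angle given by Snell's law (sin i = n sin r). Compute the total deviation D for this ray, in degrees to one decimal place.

sin r = sin 64.6° / 1.330 = 0.9033/1.330 = 0.6792; r = 42.78°.
D = 2·64.6° − 4·42.78° + 180° = 129.20° − 171.12° + 180° = 138.08°.

138.1°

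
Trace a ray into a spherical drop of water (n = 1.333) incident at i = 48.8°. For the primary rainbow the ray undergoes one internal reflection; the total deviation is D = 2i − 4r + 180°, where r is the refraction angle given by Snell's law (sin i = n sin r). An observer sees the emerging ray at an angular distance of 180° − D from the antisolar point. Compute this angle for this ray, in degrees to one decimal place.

39.9°

sin r = sin 48.8° / 1.333 = 0.7524/1.333 = 0.5645; r = 34.36°.
D = 2·48.8° − 4·34.36° + 180° = 97.60° − 137.46° + 180° = 140.14°.
Angle from antisolar point = 180° − D = 39.86°.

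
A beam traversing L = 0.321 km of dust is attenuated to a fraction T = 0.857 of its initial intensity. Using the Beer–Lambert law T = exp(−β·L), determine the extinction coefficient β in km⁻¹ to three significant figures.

0.481 km⁻¹

Beer–Lambert: T = exp(−βL) ⇒ β = −ln(T)/L = −ln(0.857)/0.321 = 0.1543/0.321 = 0.4807 km⁻¹.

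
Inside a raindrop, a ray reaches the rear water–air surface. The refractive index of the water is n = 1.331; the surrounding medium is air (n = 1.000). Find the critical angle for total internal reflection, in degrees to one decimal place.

48.7°

sin θ_c = n_air / n = 1.000 / 1.331 = 0.7513.
θ_c = arcsin(0.7513) = 48.70°.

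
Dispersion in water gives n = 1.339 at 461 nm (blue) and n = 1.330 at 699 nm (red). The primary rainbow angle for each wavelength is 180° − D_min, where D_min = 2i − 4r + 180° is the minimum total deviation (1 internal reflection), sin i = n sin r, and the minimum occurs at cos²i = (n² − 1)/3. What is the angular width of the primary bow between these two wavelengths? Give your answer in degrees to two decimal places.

At 461 nm (n = 1.339): cos²i = 0.26431 → i = 59.062°, r = 39.834°, D_min = 138.786°, rainbow angle = 41.214°.
At 699 nm (n = 1.330): cos²i = 0.25630 → i = 59.585°, r = 40.422°, D_min = 137.484°, rainbow angle = 42.516°.
Angular width = |41.214° − 42.516°| = 1.303°.

1.30°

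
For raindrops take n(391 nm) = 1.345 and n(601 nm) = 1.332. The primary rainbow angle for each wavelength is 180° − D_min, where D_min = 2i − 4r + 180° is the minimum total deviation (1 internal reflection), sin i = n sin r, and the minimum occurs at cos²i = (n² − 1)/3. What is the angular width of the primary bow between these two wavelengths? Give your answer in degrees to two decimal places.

At 391 nm (n = 1.345): cos²i = 0.26967 → i = 58.715°, r = 39.448°, D_min = 139.635°, rainbow angle = 40.365°.
At 601 nm (n = 1.332): cos²i = 0.25807 → i = 59.469°, r = 40.290°, D_min = 137.776°, rainbow angle = 42.224°.
Angular width = |40.365° − 42.224°| = 1.859°.

1.86°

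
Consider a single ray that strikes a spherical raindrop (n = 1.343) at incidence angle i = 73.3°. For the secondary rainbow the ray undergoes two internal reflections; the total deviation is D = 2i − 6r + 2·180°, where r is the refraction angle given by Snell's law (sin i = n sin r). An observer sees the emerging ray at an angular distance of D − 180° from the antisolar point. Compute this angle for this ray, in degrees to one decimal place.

sin r = sin 73.3° / 1.343 = 0.9578/1.343 = 0.7132; r = 45.50°.
D = 2·73.3° − 6·45.50° + 2·180° = 146.60° − 272.97° + 360° = 233.63°.
Angle from antisolar point = D − 180° = 53.63°.

53.6°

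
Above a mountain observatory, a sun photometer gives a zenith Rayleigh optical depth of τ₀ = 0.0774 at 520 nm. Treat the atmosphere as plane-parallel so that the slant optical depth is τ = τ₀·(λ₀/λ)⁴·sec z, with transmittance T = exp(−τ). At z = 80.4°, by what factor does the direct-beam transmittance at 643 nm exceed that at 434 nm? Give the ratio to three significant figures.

2.13

Airmass: sec 80.4° = 5.9963.
τ(643 nm) = 0.0774 × (520/643)⁴ × 5.9963 = 0.0774 × 0.4277 × 5.9963 = 0.1985.
τ(434 nm) = 0.0774 × (520/434)⁴ × 5.9963 = 0.0774 × 2.0609 × 5.9963 = 0.9565.
T(643)/T(434) = exp(τ_B − τ_A) = exp(0.7580) = 2.1339.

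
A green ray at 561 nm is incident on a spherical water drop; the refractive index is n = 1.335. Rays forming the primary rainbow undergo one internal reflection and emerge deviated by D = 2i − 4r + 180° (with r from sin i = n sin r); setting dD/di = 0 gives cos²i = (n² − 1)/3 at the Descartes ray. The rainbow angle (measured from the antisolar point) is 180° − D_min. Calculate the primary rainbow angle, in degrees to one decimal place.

cos²i = (1.78222 − 1)/3 = 0.26074; i = arccos(0.51063) = 59.294°.
sin r = sin 59.294°/1.335 = 0.64405; r = 40.094°.
D_min = 2·59.294° − 4·40.094° + 180° = 138.212°.
Rainbow angle = 180° − D_min = 41.788°.

41.8°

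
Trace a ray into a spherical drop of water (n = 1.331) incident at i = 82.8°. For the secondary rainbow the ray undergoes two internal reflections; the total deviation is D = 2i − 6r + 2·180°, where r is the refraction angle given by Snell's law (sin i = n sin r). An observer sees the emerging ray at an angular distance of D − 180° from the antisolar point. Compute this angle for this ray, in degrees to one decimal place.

56.4°

sin r = sin 82.8° / 1.331 = 0.9921/1.331 = 0.7454; r = 48.19°.
D = 2·82.8° − 6·48.19° + 2·180° = 165.60° − 289.16° + 360° = 236.44°.
Angle from antisolar point = D − 180° = 56.44°.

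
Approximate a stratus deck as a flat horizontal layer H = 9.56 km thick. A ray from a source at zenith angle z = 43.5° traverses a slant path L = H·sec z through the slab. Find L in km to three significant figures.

13.2 km

sec z = 1/cos 43.5° = 1.3786.
L = 9.56 × 1.3786 = 13.179 km.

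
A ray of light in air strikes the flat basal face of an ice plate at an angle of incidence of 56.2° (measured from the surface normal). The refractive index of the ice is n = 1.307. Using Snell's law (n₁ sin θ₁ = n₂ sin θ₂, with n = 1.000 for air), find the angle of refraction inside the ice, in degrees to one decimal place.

39.5°

Snell: sin θ_r = sin θ_i / n = sin 56.2° / 1.307 = 0.8310 / 1.307 = 0.6358.
θ_r = arcsin(0.6358) = 39.48°.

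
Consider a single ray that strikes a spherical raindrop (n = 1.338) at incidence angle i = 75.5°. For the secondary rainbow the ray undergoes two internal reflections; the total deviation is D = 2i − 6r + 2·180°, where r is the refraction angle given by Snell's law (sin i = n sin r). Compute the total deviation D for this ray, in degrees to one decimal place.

232.9°

sin r = sin 75.5° / 1.338 = 0.9681/1.338 = 0.7236; r = 46.35°.
D = 2·75.5° − 6·46.35° + 2·180° = 151.00° − 278.10° + 360° = 232.90°.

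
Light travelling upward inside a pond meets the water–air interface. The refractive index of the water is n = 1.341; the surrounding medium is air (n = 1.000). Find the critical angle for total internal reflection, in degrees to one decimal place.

sin θ_c = n_air / n = 1.000 / 1.341 = 0.7457.
θ_c = arcsin(0.7457) = 48.22°.

48.2°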